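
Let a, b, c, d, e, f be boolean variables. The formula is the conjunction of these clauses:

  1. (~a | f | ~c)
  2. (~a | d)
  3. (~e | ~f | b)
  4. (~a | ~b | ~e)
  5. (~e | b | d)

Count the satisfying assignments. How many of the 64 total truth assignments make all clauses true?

Case analysis on a and b:
  a=1, b=1: remaining (c,d,e,f) ∈ {(0,1,0,0); (0,1,0,1); (1,1,0,1)} — 3.
  a=1, b=0: remaining (c,d,e,f) ∈ {(0,1,0,0); (0,1,0,1); (0,1,1,0); (1,1,0,1)} — 4.
  a=0, b=1: c, d, e, f free → 2^4 = 16.
  a=0, b=0: c free; 5 ways for (d,e,f) × 2^1 = 10.
Total: 3 + 4 + 16 + 10 = 33.

33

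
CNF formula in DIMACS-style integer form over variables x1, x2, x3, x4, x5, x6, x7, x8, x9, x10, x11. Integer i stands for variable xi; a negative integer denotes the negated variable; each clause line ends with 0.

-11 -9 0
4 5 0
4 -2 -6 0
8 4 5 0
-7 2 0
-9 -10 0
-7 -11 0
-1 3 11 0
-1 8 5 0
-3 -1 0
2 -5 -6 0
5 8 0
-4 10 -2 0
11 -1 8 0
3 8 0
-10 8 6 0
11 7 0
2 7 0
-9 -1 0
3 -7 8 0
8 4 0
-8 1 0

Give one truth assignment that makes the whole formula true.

x9 occurs only negated in the remaining clauses — set x9 = False.
Branch on x1: take x1 = False.
  then x8 is forced to False.
  then x5 is forced to True.
  then x3 is forced to True.
  then x4 is forced to True.
Try x2 = True.
  then x10 is forced to True.
  then x6 is forced to True.
Try x7 = False.
  then x11 is forced to True.
Every clause has at least one true literal under this assignment.

x1=F, x2=T, x3=T, x4=T, x5=T, x6=T, x7=F, x8=F, x9=F, x10=T, x11=T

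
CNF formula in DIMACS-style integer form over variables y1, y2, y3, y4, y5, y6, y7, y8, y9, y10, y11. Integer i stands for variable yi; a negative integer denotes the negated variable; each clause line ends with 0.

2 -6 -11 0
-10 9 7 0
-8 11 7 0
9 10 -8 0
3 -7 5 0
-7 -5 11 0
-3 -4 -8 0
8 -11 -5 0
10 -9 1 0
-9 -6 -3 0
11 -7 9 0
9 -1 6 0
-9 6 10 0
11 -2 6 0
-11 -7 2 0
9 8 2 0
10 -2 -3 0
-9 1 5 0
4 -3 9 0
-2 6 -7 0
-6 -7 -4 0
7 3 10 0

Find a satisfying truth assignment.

y1=T, y2=F, y3=F, y4=T, y5=F, y6=F, y7=F, y8=T, y9=T, y10=T, y11=T

Check each clause:
  1. (!y11 || !y6 || y2) — !y6 is true.
  2. (!y10 || y7 || y9) — y9 is true.
  3. (y11 || !y8 || y7) — y11 is true.
  4. (y9 || !y8 || y10) — y9 is true.
  5. (y5 || y3 || !y7) — !y7 is true.
  6. (y11 || !y7 || !y5) — !y7 is true.
  7. (!y4 || !y3 || !y8) — !y3 is true.
  8. (!y5 || y8 || !y11) — y8 is true.
  9. (y1 || !y9 || y10) — y1 is true.
  10. (!y9 || !y3 || !y6) — !y6 is true.
  11. (!y7 || y11 || y9) — y9 is true.
  12. (y6 || !y1 || y9) — y9 is true.
  13. (!y9 || y6 || y10) — y10 is true.
  14. (y6 || !y2 || y11) — y11 is true.
  15. (y2 || !y7 || !y11) — !y7 is true.
  16. (y8 || y2 || y9) — y8 is true.
  17. (!y2 || !y3 || y10) — y10 is true.
  18. (y5 || y1 || !y9) — y1 is true.
  19. (y4 || y9 || !y3) — y9 is true.
  20. (!y2 || y6 || !y7) — !y7 is true.
  21. (!y4 || !y6 || !y7) — !y7 is true.
  22. (y7 || y3 || y10) — y10 is true.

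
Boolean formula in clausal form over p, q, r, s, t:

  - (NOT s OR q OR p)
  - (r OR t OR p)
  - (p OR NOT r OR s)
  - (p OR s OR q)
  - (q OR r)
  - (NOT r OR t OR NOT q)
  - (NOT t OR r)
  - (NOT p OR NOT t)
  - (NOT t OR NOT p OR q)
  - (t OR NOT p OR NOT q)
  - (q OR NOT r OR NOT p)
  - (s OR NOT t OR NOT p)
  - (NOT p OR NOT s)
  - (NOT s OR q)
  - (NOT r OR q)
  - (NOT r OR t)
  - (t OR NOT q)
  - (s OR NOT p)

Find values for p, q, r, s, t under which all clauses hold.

Branch on p: take p = False.
For the remaining variables, q = True, r = True, s = True, t = True works.

p = False  q = True  r = True  s = True  t = True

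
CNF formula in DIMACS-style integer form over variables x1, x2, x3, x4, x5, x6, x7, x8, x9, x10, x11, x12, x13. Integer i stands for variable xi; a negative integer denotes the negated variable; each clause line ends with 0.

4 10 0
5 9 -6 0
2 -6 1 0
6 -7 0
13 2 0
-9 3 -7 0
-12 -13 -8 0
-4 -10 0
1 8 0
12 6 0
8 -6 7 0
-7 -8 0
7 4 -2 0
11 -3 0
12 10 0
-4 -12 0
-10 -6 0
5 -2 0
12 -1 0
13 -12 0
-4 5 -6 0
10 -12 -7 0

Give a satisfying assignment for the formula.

x1=1  x2=0  x3=0  x4=0  x5=1  x6=0  x7=0  x8=0  x9=1  x10=1  x11=1  x12=1  x13=1

Check each clause:
  1. (x10 ∨ x4) — x10 is true.
  2. (x9 ∨ x5 ∨ ¬x6) — x9 is true.
  3. (¬x6 ∨ x1 ∨ x2) — x1 is true.
  4. (x6 ∨ ¬x7) — ¬x7 is true.
  5. (x2 ∨ x13) — x13 is true.
  6. (¬x9 ∨ x3 ∨ ¬x7) — ¬x7 is true.
  7. (¬x8 ∨ ¬x12 ∨ ¬x13) — ¬x8 is true.
  8. (¬x4 ∨ ¬x10) — ¬x4 is true.
  9. (x1 ∨ x8) — x1 is true.
  10. (x12 ∨ x6) — x12 is true.
  11. (x8 ∨ ¬x6 ∨ x7) — ¬x6 is true.
  12. (¬x8 ∨ ¬x7) — ¬x8 is true.
  13. (¬x2 ∨ x4 ∨ x7) — ¬x2 is true.
  14. (x11 ∨ ¬x3) — x11 is true.
  15. (x10 ∨ x12) — x10 is true.
  16. (¬x4 ∨ ¬x12) — ¬x4 is true.
  17. (¬x10 ∨ ¬x6) — ¬x6 is true.
  18. (¬x2 ∨ x5) — x5 is true.
  19. (¬x1 ∨ x12) — x12 is true.
  20. (x13 ∨ ¬x12) — x13 is true.
  21. (x5 ∨ ¬x6 ∨ ¬x4) — ¬x6 is true.
  22. (x10 ∨ ¬x12 ∨ ¬x7) — ¬x7 is true.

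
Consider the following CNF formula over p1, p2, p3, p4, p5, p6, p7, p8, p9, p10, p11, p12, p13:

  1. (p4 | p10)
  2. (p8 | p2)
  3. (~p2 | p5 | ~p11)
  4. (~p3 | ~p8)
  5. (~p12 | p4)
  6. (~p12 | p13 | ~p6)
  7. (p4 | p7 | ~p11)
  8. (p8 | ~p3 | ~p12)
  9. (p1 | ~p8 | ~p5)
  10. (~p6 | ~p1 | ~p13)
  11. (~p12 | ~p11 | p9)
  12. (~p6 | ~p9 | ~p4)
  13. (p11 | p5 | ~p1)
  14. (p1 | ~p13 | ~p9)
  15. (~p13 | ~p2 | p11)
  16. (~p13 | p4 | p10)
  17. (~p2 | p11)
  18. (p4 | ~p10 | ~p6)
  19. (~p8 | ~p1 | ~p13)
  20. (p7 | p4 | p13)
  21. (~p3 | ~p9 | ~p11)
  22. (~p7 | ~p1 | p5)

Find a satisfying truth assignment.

Pure literal: p3 appears only negated; assign p3 = False.
p6 occurs only negated in the remaining clauses — set p6 = False.
Branch on p1: take p1 = False.
Try p2 = True.
  then p11 is forced to True.
  then p5 is forced to True.
  then p8 is forced to False.
Try p4 = True.
For the remaining variables, p7 = True, p9 = False, p10 = False, p12 = False, p13 = True works.
Every clause has at least one true literal under this assignment.
Check each clause:
  1. (p10 | p4) — p4 is true.
  2. (p2 | p8) — p2 is true.
  3. (p5 | ~p2 | ~p11) — p5 is true.
  4. (~p8 | ~p3) — ~p8 is true.
  5. (p4 | ~p12) — p4 is true.
  6. (~p12 | ~p6 | p13) — ~p6 is true.
  7. (p7 | p4 | ~p11) — p4 is true.
  8. (~p3 | p8 | ~p12) — ~p12 is true.
  9. (p1 | ~p8 | ~p5) — ~p8 is true.
  10. (~p1 | ~p6 | ~p13) — ~p6 is true.
  11. (~p11 | ~p12 | p9) — ~p12 is true.
  12. (~p9 | ~p6 | ~p4) — ~p6 is true.
  13. (p11 | p5 | ~p1) — p11 is true.
  14. (~p13 | ~p9 | p1) — ~p9 is true.
  15. (p11 | ~p13 | ~p2) — p11 is true.
  16. (p4 | ~p13 | p10) — p4 is true.
  17. (p11 | ~p2) — p11 is true.
  18. (~p6 | ~p10 | p4) — ~p6 is true.
  19. (~p13 | ~p1 | ~p8) — ~p8 is true.
  20. (p7 | p13 | p4) — p4 is true.
  21. (~p11 | ~p3 | ~p9) — ~p3 is true.
  22. (p5 | ~p7 | ~p1) — p5 is true.

p1 = False, p2 = True, p3 = False, p4 = True, p5 = True, p6 = False, p7 = True, p8 = False, p9 = False, p10 = False, p11 = True, p12 = False, p13 = True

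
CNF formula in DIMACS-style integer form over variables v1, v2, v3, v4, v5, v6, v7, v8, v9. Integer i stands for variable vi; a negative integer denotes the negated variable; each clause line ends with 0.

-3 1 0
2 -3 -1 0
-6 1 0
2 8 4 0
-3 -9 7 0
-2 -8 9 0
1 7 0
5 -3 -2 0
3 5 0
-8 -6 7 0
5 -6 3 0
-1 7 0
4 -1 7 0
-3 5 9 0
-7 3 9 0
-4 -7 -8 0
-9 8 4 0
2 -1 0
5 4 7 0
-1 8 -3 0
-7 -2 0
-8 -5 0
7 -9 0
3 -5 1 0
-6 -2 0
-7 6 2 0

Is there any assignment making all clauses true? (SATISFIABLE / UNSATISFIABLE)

v7 = True:
  propagation gives v2=False, v1=False, v3=False, v6=False; an empty clause results — contradiction.
v7 = False:
  propagation gives v1=True; an empty clause results — contradiction.
Every branch closes, so no satisfying assignment exists.

UNSATISFIABLE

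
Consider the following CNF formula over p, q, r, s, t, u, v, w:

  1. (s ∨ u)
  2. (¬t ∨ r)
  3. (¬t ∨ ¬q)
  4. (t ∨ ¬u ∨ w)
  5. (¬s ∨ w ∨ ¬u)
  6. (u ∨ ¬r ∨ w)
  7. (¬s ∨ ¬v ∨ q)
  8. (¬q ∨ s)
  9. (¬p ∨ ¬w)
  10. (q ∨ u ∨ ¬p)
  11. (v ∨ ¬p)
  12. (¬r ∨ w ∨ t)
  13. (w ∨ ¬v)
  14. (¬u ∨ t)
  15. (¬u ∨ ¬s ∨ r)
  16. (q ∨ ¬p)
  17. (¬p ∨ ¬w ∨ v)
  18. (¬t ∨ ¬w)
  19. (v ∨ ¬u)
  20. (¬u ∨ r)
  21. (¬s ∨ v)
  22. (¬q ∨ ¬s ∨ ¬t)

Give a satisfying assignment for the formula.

p=0, q=1, r=1, s=1, t=0, u=0, v=1, w=1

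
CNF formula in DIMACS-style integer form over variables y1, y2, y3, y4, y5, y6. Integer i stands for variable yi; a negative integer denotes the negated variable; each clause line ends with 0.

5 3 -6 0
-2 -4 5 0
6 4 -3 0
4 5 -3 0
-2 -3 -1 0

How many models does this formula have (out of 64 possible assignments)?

35

Case analysis on y3 and y4:
  y3=T, y4=T: y6 free; 5 ways for (y1,y2,y5) × 2^1 = 10.
  y3=T, y4=F: remaining (y1,y2,y5,y6) ∈ {(F,F,T,T); (F,T,T,T); (T,F,T,T)} — 3.
  y3=F, y4=T: y1 free; 5 ways for (y2,y5,y6) × 2^1 = 10.
  y3=F, y4=F: y1, y2 free; 3 ways for (y5,y6) × 2^2 = 12.
Total: 10 + 3 + 10 + 12 = 35.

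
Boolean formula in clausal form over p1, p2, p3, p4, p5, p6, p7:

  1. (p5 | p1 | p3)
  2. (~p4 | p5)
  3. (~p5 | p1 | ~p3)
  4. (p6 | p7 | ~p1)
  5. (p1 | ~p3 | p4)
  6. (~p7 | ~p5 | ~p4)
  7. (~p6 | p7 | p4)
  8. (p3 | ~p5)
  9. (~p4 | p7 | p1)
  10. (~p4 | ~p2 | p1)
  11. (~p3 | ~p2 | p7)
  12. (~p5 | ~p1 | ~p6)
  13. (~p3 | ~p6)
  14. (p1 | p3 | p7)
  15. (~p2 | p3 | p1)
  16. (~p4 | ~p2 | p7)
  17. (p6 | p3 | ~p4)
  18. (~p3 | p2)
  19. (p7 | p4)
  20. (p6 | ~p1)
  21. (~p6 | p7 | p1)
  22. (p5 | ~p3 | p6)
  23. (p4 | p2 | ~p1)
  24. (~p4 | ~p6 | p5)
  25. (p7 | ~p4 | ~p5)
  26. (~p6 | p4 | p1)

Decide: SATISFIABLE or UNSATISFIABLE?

SATISFIABLE

Branch on p1: take p1 = True.
  then p6 is forced to True.
  then p5 is forced to False.
  then p4 is forced to False.
  then p7 is forced to True.
  then p3 is forced to False.
  then p2 is forced to True.
So p1 = True, p2 = True, p3 = False, p4 = False, p5 = False, p6 = True, p7 = True is a satisfying assignment.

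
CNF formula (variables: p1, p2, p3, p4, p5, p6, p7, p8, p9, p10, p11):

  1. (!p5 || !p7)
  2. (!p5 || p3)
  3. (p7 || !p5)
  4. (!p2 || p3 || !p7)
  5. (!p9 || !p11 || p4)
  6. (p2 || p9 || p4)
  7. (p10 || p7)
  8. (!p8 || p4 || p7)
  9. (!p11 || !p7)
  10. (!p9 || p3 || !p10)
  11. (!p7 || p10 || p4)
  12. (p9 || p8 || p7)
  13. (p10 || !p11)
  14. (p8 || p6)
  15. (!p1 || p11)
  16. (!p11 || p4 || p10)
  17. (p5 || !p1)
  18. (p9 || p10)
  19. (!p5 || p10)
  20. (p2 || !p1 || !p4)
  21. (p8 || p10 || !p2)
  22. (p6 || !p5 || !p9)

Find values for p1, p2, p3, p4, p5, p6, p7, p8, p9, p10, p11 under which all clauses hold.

p1 = False, p2 = True, p3 = True, p4 = True, p5 = False, p6 = False, p7 = False, p8 = True, p9 = True, p10 = True, p11 = True

Pure literal: p1 appears only negated; assign p1 = False.
p3 occurs only positively in the remaining clauses — set p3 = True.
Try p2 = True.
Branch on p4: take p4 = True.
The remaining clauses are satisfied by p5 = False, p6 = False, p7 = False, p8 = True, p9 = True, p10 = True, p11 = True.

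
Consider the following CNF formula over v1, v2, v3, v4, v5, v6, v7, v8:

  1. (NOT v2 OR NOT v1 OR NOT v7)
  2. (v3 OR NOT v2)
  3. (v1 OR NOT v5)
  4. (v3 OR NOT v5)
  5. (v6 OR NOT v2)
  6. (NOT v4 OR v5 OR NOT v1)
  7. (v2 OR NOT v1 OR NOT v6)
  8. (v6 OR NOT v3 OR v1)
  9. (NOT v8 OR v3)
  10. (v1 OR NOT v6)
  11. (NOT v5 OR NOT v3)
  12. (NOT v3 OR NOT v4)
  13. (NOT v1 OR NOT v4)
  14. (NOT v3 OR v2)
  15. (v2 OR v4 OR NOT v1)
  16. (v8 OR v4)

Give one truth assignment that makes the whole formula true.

v1=0, v2=0, v3=0, v4=1, v5=0, v6=0, v7=0, v8=0

v7 occurs only negated in the remaining clauses — set v7 = False.
Set v1 = False and propagate.
  then v5 is forced to False.
  then v6 is forced to False.
  then v2 is forced to False.
  then v3 is forced to False.
  then v8 is forced to False.
  then v4 is forced to True.
Check each clause:
  1. (NOT v7 OR NOT v1 OR NOT v2) — NOT v7 is true.
  2. (NOT v2 OR v3) — NOT v2 is true.
  3. (NOT v5 OR v1) — NOT v5 is true.
  4. (v3 OR NOT v5) — NOT v5 is true.
  5. (NOT v2 OR v6) — NOT v2 is true.
  6. (NOT v1 OR v5 OR NOT v4) — NOT v1 is true.
  7. (v2 OR NOT v6 OR NOT v1) — NOT v6 is true.
  8. (v6 OR v1 OR NOT v3) — NOT v3 is true.
  9. (NOT v8 OR v3) — NOT v8 is true.
  10. (NOT v6 OR v1) — NOT v6 is true.
  11. (NOT v3 OR NOT v5) — NOT v5 is true.
  12. (NOT v3 OR NOT v4) — NOT v3 is true.
  13. (NOT v4 OR NOT v1) — NOT v1 is true.
  14. (v2 OR NOT v3) — NOT v3 is true.
  15. (NOT v1 OR v4 OR v2) — v4 is true.
  16. (v4 OR v8) — v4 is true.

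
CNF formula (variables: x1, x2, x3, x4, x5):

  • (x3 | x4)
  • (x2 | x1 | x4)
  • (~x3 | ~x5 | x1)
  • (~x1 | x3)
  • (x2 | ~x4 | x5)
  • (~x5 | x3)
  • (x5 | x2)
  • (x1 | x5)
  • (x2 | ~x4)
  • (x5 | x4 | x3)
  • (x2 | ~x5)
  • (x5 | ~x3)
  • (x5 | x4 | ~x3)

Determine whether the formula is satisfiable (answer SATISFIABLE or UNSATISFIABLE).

x2 occurs only positively in the remaining clauses — set x2 = True.
Set x1 = True and propagate.
  then x3 is forced to True.
  then x5 is forced to True.
x4 is now unconstrained; take x4 = True.
Every clause has at least one true literal under this assignment.
So x1=True, x2=True, x3=True, x4=True, x5=True is a satisfying assignment.

SATISFIABLE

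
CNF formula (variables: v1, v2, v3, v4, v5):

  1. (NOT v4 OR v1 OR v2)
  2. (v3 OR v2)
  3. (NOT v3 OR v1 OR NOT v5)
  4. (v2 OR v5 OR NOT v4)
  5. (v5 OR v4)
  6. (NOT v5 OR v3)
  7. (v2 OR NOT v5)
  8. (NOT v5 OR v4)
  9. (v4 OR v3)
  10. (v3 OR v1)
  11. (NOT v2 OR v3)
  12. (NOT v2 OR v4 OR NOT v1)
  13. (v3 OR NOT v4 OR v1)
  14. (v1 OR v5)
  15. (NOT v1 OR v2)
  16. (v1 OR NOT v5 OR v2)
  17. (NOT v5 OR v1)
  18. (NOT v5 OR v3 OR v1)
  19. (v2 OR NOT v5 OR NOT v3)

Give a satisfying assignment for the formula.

v1=True  v2=True  v3=True  v4=True  v5=False

Set v1 = True and propagate.
  then v2 is forced to True.
  then v3 is forced to True.
  then v4 is forced to True.
v5 is now unconstrained; take v5 = False.
Check each clause:
  1. (v1 OR v2 OR NOT v4) — v1 is true.
  2. (v3 OR v2) — v2 is true.
  3. (v1 OR NOT v3 OR NOT v5) — v1 is true.
  4. (NOT v4 OR v2 OR v5) — v2 is true.
  5. (v5 OR v4) — v4 is true.
  6. (NOT v5 OR v3) — v3 is true.
  7. (v2 OR NOT v5) — v2 is true.
  8. (v4 OR NOT v5) — NOT v5 is true.
  9. (v4 OR v3) — v3 is true.
  10. (v3 OR v1) — v1 is true.
  11. (v3 OR NOT v2) — v3 is true.
  12. (NOT v2 OR v4 OR NOT v1) — v4 is true.
  13. (NOT v4 OR v3 OR v1) — v1 is true.
  14. (v5 OR v1) — v1 is true.
  15. (v2 OR NOT v1) — v2 is true.
  16. (v1 OR v2 OR NOT v5) — v1 is true.
  17. (NOT v5 OR v1) — v1 is true.
  18. (NOT v5 OR v1 OR v3) — v3 is true.
  19. (NOT v5 OR NOT v3 OR v2) — v2 is true.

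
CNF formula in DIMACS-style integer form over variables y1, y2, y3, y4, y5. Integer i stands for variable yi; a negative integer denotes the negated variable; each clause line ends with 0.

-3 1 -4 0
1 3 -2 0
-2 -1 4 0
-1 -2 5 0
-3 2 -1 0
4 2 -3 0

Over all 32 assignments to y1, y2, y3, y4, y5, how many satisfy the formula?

12

Split on y1, then y2.
  y1=1, y2=1: remaining (y3,y4,y5) ∈ {(0,1,1); (1,1,1)} — 2.
  y1=1, y2=0: remaining (y3,y4,y5) ∈ {(0,0,0); (0,0,1); (0,1,0); (0,1,1)} — 4.
  y1=0, y2=1: remaining (y3,y4,y5) ∈ {(1,0,0); (1,0,1)} — 2.
  y1=0, y2=0: remaining (y3,y4,y5) ∈ {(0,0,0); (0,0,1); (0,1,0); (0,1,1)} — 4.
Total: 2 + 4 + 2 + 4 = 12.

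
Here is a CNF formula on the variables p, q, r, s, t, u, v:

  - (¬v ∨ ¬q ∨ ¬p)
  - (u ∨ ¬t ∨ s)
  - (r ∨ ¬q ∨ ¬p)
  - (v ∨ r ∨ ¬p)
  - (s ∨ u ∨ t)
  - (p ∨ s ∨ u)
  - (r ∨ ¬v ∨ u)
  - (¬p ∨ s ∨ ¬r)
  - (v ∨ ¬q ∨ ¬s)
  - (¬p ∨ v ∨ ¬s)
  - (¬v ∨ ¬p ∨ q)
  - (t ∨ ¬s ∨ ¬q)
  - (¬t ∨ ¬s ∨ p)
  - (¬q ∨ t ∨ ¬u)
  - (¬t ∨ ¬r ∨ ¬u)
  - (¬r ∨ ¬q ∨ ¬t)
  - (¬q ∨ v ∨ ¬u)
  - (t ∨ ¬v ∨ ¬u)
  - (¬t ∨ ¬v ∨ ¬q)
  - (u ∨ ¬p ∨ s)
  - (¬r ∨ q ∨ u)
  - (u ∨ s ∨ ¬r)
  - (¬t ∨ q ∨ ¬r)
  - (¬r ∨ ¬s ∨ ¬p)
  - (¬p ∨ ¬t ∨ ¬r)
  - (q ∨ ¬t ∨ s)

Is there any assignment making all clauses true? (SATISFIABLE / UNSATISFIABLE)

Try p = False.
Branch on q: take q = False.
Branch on r: take r = False.
The remaining clauses are satisfied by s = True, t = False, u = False, v = False.
So p=F, q=F, r=F, s=T, t=F, u=F, v=F is a satisfying assignment.

SATISFIABLE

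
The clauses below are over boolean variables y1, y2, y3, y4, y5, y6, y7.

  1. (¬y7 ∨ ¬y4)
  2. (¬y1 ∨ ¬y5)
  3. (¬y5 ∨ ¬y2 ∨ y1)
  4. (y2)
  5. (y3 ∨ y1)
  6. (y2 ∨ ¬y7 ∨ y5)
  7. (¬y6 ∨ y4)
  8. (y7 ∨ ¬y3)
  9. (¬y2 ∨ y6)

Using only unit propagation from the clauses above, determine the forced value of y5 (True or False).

Unit clause (y2) sets y2 = True.
From (y6 ∨ ¬y2) and y2 = True: y6 = True.
From (y4 ∨ ¬y6) and y6 = True: y4 = True.
In (¬y4 ∨ ¬y7), ¬y4 is now false; ¬y7 must hold, so y7 = False.
(y7 ∨ ¬y3) with y7 = False leaves only ¬y3, so y3 = False.
From (y3 ∨ y1) and y3 = False: y1 = True.
(¬y1 ∨ ¬y5) with y1 = True leaves only ¬y5, so y5 = False.

False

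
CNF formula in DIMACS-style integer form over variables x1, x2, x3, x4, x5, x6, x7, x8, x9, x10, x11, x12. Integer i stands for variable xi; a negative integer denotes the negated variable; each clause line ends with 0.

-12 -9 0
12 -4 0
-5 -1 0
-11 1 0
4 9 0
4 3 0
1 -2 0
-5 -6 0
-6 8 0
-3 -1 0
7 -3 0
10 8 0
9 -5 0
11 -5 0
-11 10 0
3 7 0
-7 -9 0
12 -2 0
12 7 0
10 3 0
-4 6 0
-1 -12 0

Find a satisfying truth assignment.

x1=False  x2=False  x3=True  x4=True  x5=False  x6=True  x7=True  x8=True  x9=False  x10=False  x11=False  x12=True

x2 occurs only negated in the remaining clauses — set x2 = False.
Pure literal: x5 appears only negated; assign x5 = False.
Branch on x1: take x1 = False.
  then x11 is forced to False.
Branch on x3: take x3 = True.
  then x7 is forced to True.
  then x9 is forced to False.
  then x4 is forced to True.
  then x12 is forced to True.
  then x6 is forced to True.
  then x8 is forced to True.
x10 is now unconstrained; take x10 = False.
Every clause has at least one true literal under this assignment.
Check each clause:
  1. (NOT x12 OR NOT x9) — NOT x9 is true.
  2. (x12 OR NOT x4) — x12 is true.
  3. (NOT x1 OR NOT x5) — NOT x5 is true.
  4. (NOT x11 OR x1) — NOT x11 is true.
  5. (x4 OR x9) — x4 is true.
  6. (x4 OR x3) — x3 is true.
  7. (x1 OR NOT x2) — NOT x2 is true.
  8. (NOT x5 OR NOT x6) — NOT x5 is true.
  9. (x8 OR NOT x6) — x8 is true.
  10. (NOT x3 OR NOT x1) — NOT x1 is true.
  11. (NOT x3 OR x7) — x7 is true.
  12. (x8 OR x10) — x8 is true.
  13. (NOT x5 OR x9) — NOT x5 is true.
  14. (NOT x5 OR x11) — NOT x5 is true.
  15. (NOT x11 OR x10) — NOT x11 is true.
  16. (x3 OR x7) — x3 is true.
  17. (NOT x7 OR NOT x9) — NOT x9 is true.
  18. (NOT x2 OR x12) — x12 is true.
  19. (x7 OR x12) — x12 is true.
  20. (x10 OR x3) — x3 is true.
  21. (NOT x4 OR x6) — x6 is true.
  22. (NOT x1 OR NOT x12) — NOT x1 is true.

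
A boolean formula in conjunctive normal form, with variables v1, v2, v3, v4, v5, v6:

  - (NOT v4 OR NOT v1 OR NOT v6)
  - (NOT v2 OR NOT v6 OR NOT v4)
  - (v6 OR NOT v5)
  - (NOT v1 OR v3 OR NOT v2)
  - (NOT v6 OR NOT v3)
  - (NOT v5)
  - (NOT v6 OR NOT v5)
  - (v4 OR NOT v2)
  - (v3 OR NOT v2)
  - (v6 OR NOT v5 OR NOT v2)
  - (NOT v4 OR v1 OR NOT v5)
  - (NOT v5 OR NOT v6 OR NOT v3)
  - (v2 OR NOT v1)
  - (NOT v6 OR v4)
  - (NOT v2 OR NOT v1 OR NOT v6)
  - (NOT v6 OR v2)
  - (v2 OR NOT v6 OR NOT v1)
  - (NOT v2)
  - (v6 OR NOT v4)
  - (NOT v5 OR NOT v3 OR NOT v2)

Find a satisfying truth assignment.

v1 = F, v2 = F, v3 = T, v4 = F, v5 = F, v6 = F

The clause (NOT v5) is unit: v5 must be False.
The clause (NOT v2) is unit: v2 must be False.
Unit propagation: (NOT v1) forces v1 = False.
(NOT v6) is a unit clause, so v6 = False.
(NOT v4) is a unit clause, so v4 = False.
v3 is now unconstrained; take v3 = True.
Every clause has at least one true literal under this assignment.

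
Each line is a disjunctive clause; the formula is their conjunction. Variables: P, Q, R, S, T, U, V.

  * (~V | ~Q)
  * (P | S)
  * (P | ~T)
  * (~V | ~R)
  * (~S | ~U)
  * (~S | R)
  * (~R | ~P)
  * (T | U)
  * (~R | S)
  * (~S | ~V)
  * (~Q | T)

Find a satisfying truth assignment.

P=T  Q=F  R=F  S=F  T=F  U=T  V=T

Pure literal: Q appears only negated; assign Q = False.
Branch on P: take P = True.
  then R is forced to False.
  then S is forced to False.
Try T = False.
  then U is forced to True.
V is now unconstrained; take V = True.
Check each clause:
  1. (~Q | ~V) — ~Q is true.
  2. (P | S) — P is true.
  3. (~T | P) — P is true.
  4. (~R | ~V) — ~R is true.
  5. (~S | ~U) — ~S is true.
  6. (~S | R) — ~S is true.
  7. (~P | ~R) — ~R is true.
  8. (T | U) — U is true.
  9. (S | ~R) — ~R is true.
  10. (~S | ~V) — ~S is true.
  11. (T | ~Q) — ~Q is true.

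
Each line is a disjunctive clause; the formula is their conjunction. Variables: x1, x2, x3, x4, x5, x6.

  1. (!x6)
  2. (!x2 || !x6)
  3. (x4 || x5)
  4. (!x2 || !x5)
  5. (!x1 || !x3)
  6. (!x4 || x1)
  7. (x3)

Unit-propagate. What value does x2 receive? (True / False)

False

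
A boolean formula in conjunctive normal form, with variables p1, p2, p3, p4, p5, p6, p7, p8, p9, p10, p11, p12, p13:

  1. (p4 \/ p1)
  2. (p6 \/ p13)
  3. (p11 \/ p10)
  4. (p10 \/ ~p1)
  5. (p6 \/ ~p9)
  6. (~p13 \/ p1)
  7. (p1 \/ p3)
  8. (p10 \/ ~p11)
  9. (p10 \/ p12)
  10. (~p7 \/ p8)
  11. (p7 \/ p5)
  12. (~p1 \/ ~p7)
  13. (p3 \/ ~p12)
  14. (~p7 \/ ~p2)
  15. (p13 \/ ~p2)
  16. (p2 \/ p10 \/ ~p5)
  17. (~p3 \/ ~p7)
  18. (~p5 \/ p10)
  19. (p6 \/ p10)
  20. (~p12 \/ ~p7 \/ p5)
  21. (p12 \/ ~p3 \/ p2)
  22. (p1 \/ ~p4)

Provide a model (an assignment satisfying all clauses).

p1 = T, p2 = F, p3 = F, p4 = T, p5 = T, p6 = T, p7 = F, p8 = F, p9 = T, p10 = T, p11 = F, p12 = F, p13 = T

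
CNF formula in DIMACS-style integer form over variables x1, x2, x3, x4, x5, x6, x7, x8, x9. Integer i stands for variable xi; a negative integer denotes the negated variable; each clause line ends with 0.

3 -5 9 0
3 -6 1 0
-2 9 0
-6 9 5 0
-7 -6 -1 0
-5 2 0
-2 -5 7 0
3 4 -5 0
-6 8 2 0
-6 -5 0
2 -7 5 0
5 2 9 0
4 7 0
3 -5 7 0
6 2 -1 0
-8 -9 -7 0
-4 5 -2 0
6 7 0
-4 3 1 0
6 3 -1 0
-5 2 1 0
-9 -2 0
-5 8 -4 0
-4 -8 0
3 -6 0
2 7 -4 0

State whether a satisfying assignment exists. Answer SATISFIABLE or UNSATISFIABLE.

UNSATISFIABLE

x5 = True:
  propagation gives x2=True, x9=True; an empty clause results — contradiction.
x5 = False:
  x2 = True:
    propagation gives x9=True; an empty clause results — contradiction.
  x2 = False:
    propagation gives x7=False, x9=True, x4=True; an empty clause results — contradiction.
Every branch closes, so no satisfying assignment exists.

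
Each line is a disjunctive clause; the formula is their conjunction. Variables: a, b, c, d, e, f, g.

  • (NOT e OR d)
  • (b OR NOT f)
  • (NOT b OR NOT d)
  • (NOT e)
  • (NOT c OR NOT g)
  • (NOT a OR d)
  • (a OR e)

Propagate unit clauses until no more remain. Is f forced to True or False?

(NOT e) is a unit clause: e = False.
(a OR e) with e = False leaves only a, so a = True.
From (d OR NOT a) and a = True: d = True.
(NOT b OR NOT d): since d = True, the clause reduces to (NOT b). b = False.
(b OR NOT f): since b = False, the clause reduces to (NOT f). f = False.

False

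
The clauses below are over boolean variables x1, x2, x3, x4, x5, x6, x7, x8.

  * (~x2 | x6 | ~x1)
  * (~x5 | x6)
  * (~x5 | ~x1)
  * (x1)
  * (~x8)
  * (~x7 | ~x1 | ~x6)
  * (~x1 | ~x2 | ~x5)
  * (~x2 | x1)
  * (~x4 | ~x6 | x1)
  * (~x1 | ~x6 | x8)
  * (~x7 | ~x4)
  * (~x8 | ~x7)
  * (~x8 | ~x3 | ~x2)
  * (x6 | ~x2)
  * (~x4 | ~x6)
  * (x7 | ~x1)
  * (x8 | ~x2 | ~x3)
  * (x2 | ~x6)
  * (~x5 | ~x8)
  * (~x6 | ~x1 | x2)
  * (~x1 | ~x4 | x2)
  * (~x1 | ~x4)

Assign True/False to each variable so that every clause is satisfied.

x1 = 1, x2 = 0, x3 = 0, x4 = 0, x5 = 0, x6 = 0, x7 = 1, x8 = 0

Check each clause:
  1. (~x2 | ~x1 | x6) — ~x2 is true.
  2. (x6 | ~x5) — ~x5 is true.
  3. (~x5 | ~x1) — ~x5 is true.
  4. (x1) — x1 is true.
  5. (~x8) — ~x8 is true.
  6. (~x7 | ~x6 | ~x1) — ~x6 is true.
  7. (~x2 | ~x5 | ~x1) — ~x5 is true.
  8. (~x2 | x1) — x1 is true.
  9. (~x6 | ~x4 | x1) — x1 is true.
  10. (~x6 | x8 | ~x1) — ~x6 is true.
  11. (~x7 | ~x4) — ~x4 is true.
  12. (~x7 | ~x8) — ~x8 is true.
  13. (~x3 | ~x2 | ~x8) — ~x8 is true.
  14. (~x2 | x6) — ~x2 is true.
  15. (~x4 | ~x6) — ~x6 is true.
  16. (~x1 | x7) — x7 is true.
  17. (~x3 | x8 | ~x2) — ~x3 is true.
  18. (~x6 | x2) — ~x6 is true.
  19. (~x8 | ~x5) — ~x8 is true.
  20. (~x1 | x2 | ~x6) — ~x6 is true.
  21. (~x4 | ~x1 | x2) — ~x4 is true.
  22. (~x1 | ~x4) — ~x4 is true.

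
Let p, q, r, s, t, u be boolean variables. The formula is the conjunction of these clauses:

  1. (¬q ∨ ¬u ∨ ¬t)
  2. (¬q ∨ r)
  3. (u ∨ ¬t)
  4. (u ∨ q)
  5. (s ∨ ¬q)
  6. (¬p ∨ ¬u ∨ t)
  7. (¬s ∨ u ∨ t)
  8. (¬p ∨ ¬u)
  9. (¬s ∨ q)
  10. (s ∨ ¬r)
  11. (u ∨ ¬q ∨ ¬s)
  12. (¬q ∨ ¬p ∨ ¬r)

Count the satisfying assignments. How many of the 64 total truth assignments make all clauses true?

Satisfying assignments:
  p=F q=F r=F s=F t=F u=T
  p=F q=F r=F s=F t=T u=T
  p=F q=T r=T s=T t=F u=T
That's 3 in total.

3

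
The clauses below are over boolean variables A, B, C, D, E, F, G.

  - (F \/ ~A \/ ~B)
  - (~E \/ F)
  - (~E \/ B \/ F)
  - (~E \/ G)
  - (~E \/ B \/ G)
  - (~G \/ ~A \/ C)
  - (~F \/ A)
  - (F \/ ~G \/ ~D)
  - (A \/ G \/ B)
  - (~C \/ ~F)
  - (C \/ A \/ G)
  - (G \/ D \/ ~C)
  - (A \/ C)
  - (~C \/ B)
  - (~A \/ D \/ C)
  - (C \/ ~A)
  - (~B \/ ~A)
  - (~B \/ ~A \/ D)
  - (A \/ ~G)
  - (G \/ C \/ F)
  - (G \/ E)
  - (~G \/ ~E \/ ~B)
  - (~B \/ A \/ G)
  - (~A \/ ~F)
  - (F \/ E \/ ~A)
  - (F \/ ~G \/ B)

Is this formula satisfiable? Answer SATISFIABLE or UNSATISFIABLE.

A = True:
  propagation gives C=True, F=False, B=False; an empty clause results — contradiction.
A = False:
  propagation gives F=False, E=False, C=True, B=True; an empty clause results — contradiction.
Every branch closes, so no satisfying assignment exists.

UNSATISFIABLE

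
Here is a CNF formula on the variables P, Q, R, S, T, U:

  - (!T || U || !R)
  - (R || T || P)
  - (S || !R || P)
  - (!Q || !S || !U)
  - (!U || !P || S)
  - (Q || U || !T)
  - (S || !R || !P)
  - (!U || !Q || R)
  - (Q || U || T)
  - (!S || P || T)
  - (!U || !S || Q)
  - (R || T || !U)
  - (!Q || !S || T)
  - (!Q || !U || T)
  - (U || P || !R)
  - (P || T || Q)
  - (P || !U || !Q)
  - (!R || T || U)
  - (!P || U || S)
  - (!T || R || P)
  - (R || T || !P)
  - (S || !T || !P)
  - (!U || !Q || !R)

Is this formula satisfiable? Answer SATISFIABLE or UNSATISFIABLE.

Try P = True.
For the remaining variables, Q = True, R = False, S = True, T = True, U = False works.
So P = True, Q = True, R = False, S = True, T = True, U = False is a satisfying assignment.

SATISFIABLE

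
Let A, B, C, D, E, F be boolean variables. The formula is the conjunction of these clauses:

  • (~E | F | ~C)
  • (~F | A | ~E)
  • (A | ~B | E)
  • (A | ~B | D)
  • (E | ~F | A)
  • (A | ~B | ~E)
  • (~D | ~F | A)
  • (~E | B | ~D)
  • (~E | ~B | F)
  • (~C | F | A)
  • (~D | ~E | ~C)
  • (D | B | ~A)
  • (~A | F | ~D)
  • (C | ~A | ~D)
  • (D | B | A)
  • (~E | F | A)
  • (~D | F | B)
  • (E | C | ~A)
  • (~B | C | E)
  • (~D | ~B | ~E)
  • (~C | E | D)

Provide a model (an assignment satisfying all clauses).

A=True  B=True  C=True  D=False  E=True  F=True

Set A = True and propagate.
Try B = True.
The remaining clauses are satisfied by C = True, D = False, E = True, F = True.
Every clause has at least one true literal under this assignment.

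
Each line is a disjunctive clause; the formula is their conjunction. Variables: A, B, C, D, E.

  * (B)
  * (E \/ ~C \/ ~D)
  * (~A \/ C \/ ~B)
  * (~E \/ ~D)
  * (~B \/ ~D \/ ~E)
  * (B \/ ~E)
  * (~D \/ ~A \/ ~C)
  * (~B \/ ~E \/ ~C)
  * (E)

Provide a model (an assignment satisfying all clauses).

A=F, B=T, C=F, D=F, E=T

Unit propagation: (B) forces B = True.
Unit propagation: (E) forces E = True.
(~D) is a unit clause, so D = False.
The clause (~C) is unit: C must be False.
Unit propagation: (~A) forces A = False.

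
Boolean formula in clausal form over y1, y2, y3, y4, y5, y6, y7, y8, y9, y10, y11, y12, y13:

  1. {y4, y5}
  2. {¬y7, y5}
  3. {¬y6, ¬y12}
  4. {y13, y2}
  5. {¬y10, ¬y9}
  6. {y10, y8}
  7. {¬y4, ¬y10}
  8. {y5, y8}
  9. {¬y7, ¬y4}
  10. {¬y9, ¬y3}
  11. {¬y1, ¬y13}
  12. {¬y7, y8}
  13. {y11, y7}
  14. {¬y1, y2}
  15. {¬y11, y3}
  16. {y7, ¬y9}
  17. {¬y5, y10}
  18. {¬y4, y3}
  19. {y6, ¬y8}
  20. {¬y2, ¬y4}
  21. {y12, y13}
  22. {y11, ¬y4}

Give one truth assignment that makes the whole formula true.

y1 occurs only negated in the remaining clauses — set y1 = False.
Pure literal: y9 appears only negated; assign y9 = False.
Branch on y2: take y2 = False.
  then y13 is forced to True.
Try y3 = True.
For the remaining variables, y4 = False, y5 = True, y6 = True, y7 = False, y8 = False, y10 = True, y11 = True, y12 = False works.

y1=0, y2=0, y3=1, y4=0, y5=1, y6=1, y7=0, y8=0, y9=0, y10=1, y11=1, y12=0, y13=1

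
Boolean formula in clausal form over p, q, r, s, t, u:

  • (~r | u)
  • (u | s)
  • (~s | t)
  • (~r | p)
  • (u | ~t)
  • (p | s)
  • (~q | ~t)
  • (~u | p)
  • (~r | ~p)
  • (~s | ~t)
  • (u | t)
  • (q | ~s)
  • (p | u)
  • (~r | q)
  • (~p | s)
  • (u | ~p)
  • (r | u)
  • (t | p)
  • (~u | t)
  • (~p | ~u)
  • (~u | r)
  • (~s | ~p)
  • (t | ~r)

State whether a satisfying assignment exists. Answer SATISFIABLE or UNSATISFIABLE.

u = True:
  propagation gives p=True; an empty clause results — contradiction.
u = False:
  propagation gives r=False; an empty clause results — contradiction.
Every branch closes, so no satisfying assignment exists.

UNSATISFIABLE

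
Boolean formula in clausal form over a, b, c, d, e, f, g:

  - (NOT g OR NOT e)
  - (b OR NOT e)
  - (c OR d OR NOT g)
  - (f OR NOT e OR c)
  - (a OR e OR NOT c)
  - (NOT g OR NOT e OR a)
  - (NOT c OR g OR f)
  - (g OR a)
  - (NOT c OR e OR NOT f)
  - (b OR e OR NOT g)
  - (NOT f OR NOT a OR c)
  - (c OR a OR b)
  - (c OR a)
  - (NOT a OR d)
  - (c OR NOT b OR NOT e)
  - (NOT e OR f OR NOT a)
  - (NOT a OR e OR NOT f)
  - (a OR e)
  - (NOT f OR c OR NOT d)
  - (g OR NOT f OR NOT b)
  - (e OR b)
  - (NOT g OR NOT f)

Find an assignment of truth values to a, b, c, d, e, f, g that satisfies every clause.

a=True, b=True, c=False, d=True, e=False, f=False, g=True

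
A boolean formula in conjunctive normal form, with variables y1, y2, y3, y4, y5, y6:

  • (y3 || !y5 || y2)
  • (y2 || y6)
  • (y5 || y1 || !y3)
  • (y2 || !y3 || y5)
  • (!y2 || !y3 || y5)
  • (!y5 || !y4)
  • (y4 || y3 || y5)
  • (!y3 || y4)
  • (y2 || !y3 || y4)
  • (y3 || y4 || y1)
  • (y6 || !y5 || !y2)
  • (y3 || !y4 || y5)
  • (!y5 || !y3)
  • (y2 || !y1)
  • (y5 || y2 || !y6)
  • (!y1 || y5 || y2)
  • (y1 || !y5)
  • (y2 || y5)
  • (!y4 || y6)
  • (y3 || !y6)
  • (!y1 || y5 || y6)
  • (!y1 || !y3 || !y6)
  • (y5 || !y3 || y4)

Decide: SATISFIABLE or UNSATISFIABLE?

y5 = True:
  propagation gives y4=False, y3=False, y2=True, y1=True; an empty clause results — contradiction.
y5 = False:
  propagation gives y2=True, y3=False, y4=True; an empty clause results — contradiction.
Every branch closes, so no satisfying assignment exists.

UNSATISFIABLE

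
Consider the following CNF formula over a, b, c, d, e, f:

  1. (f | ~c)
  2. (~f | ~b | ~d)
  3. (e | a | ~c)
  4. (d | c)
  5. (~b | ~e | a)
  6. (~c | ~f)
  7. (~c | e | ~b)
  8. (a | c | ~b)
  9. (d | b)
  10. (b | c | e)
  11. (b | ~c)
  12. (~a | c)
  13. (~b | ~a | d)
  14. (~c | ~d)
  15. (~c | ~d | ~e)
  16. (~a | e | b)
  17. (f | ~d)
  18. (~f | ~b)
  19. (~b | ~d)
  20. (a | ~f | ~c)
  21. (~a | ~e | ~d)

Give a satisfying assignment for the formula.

Set a = False and propagate.
For the remaining variables, b = False, c = False, d = True, e = True, f = True works.

a = 0  b = 0  c = 0  d = 1  e = 1  f = 1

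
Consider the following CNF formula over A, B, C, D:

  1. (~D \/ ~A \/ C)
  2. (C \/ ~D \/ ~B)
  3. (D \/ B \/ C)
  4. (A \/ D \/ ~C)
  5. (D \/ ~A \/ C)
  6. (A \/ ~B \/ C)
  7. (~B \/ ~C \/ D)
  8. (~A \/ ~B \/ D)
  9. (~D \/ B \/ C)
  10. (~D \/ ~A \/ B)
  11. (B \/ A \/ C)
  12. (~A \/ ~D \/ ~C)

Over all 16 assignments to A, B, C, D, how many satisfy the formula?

3

The models are:
  A=0 B=0 C=1 D=1
  A=0 B=1 C=1 D=1
  A=1 B=0 C=1 D=0
That's 3 in total.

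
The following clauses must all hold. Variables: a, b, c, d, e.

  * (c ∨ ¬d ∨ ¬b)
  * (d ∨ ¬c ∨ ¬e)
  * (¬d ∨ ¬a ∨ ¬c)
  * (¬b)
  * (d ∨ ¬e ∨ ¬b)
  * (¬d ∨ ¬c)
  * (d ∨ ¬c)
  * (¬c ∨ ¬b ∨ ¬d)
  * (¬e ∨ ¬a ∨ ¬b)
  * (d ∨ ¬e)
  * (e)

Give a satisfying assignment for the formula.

a = True  b = False  c = False  d = True  e = True

Check each clause:
  1. (¬d ∨ c ∨ ¬b) — ¬b is true.
  2. (d ∨ ¬e ∨ ¬c) — d is true.
  3. (¬a ∨ ¬c ∨ ¬d) — ¬c is true.
  4. (¬b) — ¬b is true.
  5. (d ∨ ¬e ∨ ¬b) — d is true.
  6. (¬c ∨ ¬d) — ¬c is true.
  7. (¬c ∨ d) — d is true.
  8. (¬d ∨ ¬b ∨ ¬c) — ¬c is true.
  9. (¬a ∨ ¬b ∨ ¬e) — ¬b is true.
  10. (¬e ∨ d) — d is true.
  11. (e) — e is true.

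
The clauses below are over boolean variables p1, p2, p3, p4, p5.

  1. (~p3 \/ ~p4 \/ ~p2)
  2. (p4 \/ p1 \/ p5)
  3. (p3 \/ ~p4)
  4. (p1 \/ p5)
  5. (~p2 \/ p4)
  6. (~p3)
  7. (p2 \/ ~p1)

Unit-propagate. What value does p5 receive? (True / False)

True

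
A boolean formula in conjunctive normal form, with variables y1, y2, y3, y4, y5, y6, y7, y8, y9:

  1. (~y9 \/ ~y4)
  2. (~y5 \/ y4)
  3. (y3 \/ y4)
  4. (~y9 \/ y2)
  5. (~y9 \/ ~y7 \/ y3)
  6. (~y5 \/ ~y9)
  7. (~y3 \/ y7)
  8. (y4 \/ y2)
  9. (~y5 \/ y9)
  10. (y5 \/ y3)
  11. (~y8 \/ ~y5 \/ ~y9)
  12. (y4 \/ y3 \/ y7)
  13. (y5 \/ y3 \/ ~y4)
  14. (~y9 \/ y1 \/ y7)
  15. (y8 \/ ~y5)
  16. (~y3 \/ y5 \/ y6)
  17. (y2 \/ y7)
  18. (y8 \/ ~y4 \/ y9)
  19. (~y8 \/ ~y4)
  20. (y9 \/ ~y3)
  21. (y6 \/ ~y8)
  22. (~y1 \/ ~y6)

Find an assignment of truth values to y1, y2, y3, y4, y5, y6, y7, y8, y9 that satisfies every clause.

y2 occurs only positively in the remaining clauses — set y2 = True.
Set y1 = False and propagate.
Try y3 = True.
  then y7 is forced to True.
  then y9 is forced to True.
  then y4 is forced to False.
  then y5 is forced to False.
  then y6 is forced to True.
y8 is now unconstrained; take y8 = True.

y1=F, y2=T, y3=T, y4=F, y5=F, y6=T, y7=T, y8=T, y9=T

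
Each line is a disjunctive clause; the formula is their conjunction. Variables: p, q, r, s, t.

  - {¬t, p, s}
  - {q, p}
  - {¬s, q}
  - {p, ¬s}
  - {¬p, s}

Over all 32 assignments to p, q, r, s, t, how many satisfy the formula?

6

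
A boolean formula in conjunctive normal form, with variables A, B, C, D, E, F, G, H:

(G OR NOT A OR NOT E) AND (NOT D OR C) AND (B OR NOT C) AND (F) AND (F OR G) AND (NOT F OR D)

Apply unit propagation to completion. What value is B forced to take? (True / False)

Unit clause (F) sets F = True.
From (D OR NOT F) and F = True: D = True.
(C OR NOT D): since D = True, the clause reduces to (C). C = True.
(NOT C OR B) with C = True leaves only B, so B = True.

True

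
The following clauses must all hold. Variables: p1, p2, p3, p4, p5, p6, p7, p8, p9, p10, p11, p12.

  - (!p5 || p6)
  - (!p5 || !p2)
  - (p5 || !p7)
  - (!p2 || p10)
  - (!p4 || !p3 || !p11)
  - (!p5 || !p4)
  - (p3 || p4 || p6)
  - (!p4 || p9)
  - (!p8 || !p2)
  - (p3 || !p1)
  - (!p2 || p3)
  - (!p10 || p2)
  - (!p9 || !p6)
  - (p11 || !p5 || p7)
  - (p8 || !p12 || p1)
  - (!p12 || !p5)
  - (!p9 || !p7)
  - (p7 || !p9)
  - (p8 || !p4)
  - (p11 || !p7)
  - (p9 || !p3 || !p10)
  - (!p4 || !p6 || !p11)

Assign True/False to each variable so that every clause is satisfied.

p1 = F  p2 = F  p3 = T  p4 = F  p5 = T  p6 = T  p7 = F  p8 = F  p9 = F  p10 = F  p11 = T  p12 = F

Check each clause:
  1. (!p5 || p6) — p6 is true.
  2. (!p2 || !p5) — !p2 is true.
  3. (!p7 || p5) — !p7 is true.
  4. (!p2 || p10) — !p2 is true.
  5. (!p4 || !p3 || !p11) — !p4 is true.
  6. (!p5 || !p4) — !p4 is true.
  7. (p3 || p4 || p6) — p3 is true.
  8. (p9 || !p4) — !p4 is true.
  9. (!p8 || !p2) — !p8 is true.
  10. (!p1 || p3) — p3 is true.
  11. (p3 || !p2) — p3 is true.
  12. (!p10 || p2) — !p10 is true.
  13. (!p6 || !p9) — !p9 is true.
  14. (p7 || !p5 || p11) — p11 is true.
  15. (p1 || p8 || !p12) — !p12 is true.
  16. (!p12 || !p5) — !p12 is true.
  17. (!p7 || !p9) — !p7 is true.
  18. (p7 || !p9) — !p9 is true.
  19. (p8 || !p4) — !p4 is true.
  20. (p11 || !p7) — !p7 is true.
  21. (!p10 || !p3 || p9) — !p10 is true.
  22. (!p6 || !p11 || !p4) — !p4 is true.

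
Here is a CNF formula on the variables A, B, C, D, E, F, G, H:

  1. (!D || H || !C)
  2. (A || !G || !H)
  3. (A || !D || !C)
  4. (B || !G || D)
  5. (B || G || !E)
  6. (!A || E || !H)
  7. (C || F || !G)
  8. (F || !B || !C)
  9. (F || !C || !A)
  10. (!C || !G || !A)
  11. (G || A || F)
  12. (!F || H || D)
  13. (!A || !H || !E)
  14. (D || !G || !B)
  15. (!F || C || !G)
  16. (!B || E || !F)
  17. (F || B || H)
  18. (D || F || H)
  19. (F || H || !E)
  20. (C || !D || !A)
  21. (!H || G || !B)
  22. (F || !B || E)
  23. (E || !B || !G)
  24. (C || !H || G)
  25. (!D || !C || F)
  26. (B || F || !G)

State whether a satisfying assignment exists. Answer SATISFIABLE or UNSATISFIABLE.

SATISFIABLE

Try A = False.
Branch on B: take B = True.
Set C = False and propagate.
For the remaining variables, D = True, E = True, F = True, G = False, H = False works.
So A=False, B=True, C=False, D=True, E=True, F=True, G=False, H=False is a satisfying assignment.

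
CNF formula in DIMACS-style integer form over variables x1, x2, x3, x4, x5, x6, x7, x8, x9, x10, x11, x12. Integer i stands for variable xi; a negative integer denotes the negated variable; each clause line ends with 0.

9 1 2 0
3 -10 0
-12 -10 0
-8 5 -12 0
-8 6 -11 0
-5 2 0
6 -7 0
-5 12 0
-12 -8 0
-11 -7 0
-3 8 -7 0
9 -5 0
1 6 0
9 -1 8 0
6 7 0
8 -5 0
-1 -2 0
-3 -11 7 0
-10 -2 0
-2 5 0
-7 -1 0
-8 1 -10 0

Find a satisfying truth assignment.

x1=False, x2=False, x3=True, x4=True, x5=False, x6=True, x7=False, x8=False, x9=True, x10=False, x11=False, x12=False

x6 occurs only positively in the remaining clauses — set x6 = True.
x9 occurs only positively in the remaining clauses — set x9 = True.
Branch on x1: take x1 = False.
For the remaining variables, x2 = False, x3 = True, x4 = True, x5 = False, x7 = False, x8 = False, x10 = False, x11 = False, x12 = False works.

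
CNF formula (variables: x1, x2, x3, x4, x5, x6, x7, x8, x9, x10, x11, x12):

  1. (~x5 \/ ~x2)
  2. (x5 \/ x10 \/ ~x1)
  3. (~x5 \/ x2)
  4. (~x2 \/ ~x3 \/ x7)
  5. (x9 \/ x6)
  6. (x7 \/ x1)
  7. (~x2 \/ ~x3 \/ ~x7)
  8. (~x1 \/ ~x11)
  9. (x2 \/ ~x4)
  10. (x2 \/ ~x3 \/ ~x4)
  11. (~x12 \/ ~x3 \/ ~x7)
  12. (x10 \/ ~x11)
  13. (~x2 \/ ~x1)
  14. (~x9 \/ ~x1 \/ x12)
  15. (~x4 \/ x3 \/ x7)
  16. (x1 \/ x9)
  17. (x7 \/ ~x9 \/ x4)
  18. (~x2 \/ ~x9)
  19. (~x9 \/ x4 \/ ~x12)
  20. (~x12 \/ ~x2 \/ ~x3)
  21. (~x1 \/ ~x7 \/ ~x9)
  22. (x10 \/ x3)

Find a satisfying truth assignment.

x1 = T, x2 = F, x3 = F, x4 = F, x5 = F, x6 = T, x7 = F, x8 = T, x9 = F, x10 = T, x11 = F, x12 = F

Check each clause:
  1. (~x2 \/ ~x5) — ~x5 is true.
  2. (x5 \/ ~x1 \/ x10) — x10 is true.
  3. (~x5 \/ x2) — ~x5 is true.
  4. (~x3 \/ x7 \/ ~x2) — ~x3 is true.
  5. (x9 \/ x6) — x6 is true.
  6. (x1 \/ x7) — x1 is true.
  7. (~x3 \/ ~x7 \/ ~x2) — ~x7 is true.
  8. (~x1 \/ ~x11) — ~x11 is true.
  9. (~x4 \/ x2) — ~x4 is true.
  10. (~x4 \/ ~x3 \/ x2) — ~x4 is true.
  11. (~x3 \/ ~x12 \/ ~x7) — ~x7 is true.
  12. (x10 \/ ~x11) — x10 is true.
  13. (~x2 \/ ~x1) — ~x2 is true.
  14. (~x1 \/ ~x9 \/ x12) — ~x9 is true.
  15. (x7 \/ x3 \/ ~x4) — ~x4 is true.
  16. (x9 \/ x1) — x1 is true.
  17. (x7 \/ ~x9 \/ x4) — ~x9 is true.
  18. (~x2 \/ ~x9) — ~x2 is true.
  19. (x4 \/ ~x12 \/ ~x9) — ~x12 is true.
  20. (~x2 \/ ~x12 \/ ~x3) — ~x12 is true.
  21. (~x9 \/ ~x1 \/ ~x7) — ~x7 is true.
  22. (x10 \/ x3) — x10 is true.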